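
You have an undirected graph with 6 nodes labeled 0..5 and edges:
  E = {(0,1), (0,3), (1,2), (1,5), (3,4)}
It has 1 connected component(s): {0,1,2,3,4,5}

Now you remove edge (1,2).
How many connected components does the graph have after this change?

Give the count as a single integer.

Initial component count: 1
Remove (1,2): it was a bridge. Count increases: 1 -> 2.
  After removal, components: {0,1,3,4,5} {2}
New component count: 2

Answer: 2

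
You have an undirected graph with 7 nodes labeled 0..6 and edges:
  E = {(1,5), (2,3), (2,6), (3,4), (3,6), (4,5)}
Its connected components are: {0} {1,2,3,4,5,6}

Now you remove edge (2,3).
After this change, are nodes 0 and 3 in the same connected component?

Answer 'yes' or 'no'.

Answer: no

Derivation:
Initial components: {0} {1,2,3,4,5,6}
Removing edge (2,3): not a bridge — component count unchanged at 2.
New components: {0} {1,2,3,4,5,6}
Are 0 and 3 in the same component? no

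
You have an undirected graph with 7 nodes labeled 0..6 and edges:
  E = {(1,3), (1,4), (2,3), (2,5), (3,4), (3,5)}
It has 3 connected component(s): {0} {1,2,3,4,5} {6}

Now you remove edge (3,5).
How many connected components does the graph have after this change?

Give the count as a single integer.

Answer: 3

Derivation:
Initial component count: 3
Remove (3,5): not a bridge. Count unchanged: 3.
  After removal, components: {0} {1,2,3,4,5} {6}
New component count: 3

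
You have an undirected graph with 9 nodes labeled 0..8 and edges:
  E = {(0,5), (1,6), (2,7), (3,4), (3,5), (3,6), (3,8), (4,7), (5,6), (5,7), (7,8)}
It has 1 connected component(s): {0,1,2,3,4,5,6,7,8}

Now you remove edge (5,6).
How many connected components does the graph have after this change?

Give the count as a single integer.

Initial component count: 1
Remove (5,6): not a bridge. Count unchanged: 1.
  After removal, components: {0,1,2,3,4,5,6,7,8}
New component count: 1

Answer: 1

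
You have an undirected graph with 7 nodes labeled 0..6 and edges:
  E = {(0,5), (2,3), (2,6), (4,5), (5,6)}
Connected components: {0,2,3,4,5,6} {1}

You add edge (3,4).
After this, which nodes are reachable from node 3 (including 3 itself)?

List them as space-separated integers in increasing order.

Before: nodes reachable from 3: {0,2,3,4,5,6}
Adding (3,4): both endpoints already in same component. Reachability from 3 unchanged.
After: nodes reachable from 3: {0,2,3,4,5,6}

Answer: 0 2 3 4 5 6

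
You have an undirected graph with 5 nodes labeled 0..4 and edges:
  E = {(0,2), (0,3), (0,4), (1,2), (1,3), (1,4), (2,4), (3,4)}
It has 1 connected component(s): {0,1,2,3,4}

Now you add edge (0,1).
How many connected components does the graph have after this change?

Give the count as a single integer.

Initial component count: 1
Add (0,1): endpoints already in same component. Count unchanged: 1.
New component count: 1

Answer: 1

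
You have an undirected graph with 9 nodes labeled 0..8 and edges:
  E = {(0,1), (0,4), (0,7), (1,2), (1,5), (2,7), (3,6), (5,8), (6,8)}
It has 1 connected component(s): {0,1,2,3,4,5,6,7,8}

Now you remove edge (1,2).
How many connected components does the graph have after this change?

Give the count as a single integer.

Initial component count: 1
Remove (1,2): not a bridge. Count unchanged: 1.
  After removal, components: {0,1,2,3,4,5,6,7,8}
New component count: 1

Answer: 1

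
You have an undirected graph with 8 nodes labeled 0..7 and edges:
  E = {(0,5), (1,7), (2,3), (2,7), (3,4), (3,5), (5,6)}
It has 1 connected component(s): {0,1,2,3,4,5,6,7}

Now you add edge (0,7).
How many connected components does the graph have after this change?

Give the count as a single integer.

Answer: 1

Derivation:
Initial component count: 1
Add (0,7): endpoints already in same component. Count unchanged: 1.
New component count: 1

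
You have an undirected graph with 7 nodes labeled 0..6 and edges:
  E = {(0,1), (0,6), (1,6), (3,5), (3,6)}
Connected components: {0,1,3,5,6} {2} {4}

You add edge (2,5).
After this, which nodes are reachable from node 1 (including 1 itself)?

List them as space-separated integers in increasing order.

Before: nodes reachable from 1: {0,1,3,5,6}
Adding (2,5): merges 1's component with another. Reachability grows.
After: nodes reachable from 1: {0,1,2,3,5,6}

Answer: 0 1 2 3 5 6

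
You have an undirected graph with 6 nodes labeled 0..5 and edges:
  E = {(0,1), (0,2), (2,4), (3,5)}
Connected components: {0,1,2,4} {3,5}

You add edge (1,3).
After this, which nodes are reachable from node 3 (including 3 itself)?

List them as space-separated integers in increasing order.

Answer: 0 1 2 3 4 5

Derivation:
Before: nodes reachable from 3: {3,5}
Adding (1,3): merges 3's component with another. Reachability grows.
After: nodes reachable from 3: {0,1,2,3,4,5}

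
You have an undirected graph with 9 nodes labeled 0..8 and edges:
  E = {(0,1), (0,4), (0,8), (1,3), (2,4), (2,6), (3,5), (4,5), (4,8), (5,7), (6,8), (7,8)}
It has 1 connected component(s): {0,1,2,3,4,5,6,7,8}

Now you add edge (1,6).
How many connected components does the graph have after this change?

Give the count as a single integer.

Answer: 1

Derivation:
Initial component count: 1
Add (1,6): endpoints already in same component. Count unchanged: 1.
New component count: 1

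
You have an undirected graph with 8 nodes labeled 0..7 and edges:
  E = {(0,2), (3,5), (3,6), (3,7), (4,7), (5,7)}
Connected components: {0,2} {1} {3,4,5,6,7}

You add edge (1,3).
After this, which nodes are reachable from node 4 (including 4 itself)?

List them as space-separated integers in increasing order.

Answer: 1 3 4 5 6 7

Derivation:
Before: nodes reachable from 4: {3,4,5,6,7}
Adding (1,3): merges 4's component with another. Reachability grows.
After: nodes reachable from 4: {1,3,4,5,6,7}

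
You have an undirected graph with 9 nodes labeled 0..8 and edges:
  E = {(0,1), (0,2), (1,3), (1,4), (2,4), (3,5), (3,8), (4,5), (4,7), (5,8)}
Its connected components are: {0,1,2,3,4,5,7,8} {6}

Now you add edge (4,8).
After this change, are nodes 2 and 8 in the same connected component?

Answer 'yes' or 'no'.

Initial components: {0,1,2,3,4,5,7,8} {6}
Adding edge (4,8): both already in same component {0,1,2,3,4,5,7,8}. No change.
New components: {0,1,2,3,4,5,7,8} {6}
Are 2 and 8 in the same component? yes

Answer: yes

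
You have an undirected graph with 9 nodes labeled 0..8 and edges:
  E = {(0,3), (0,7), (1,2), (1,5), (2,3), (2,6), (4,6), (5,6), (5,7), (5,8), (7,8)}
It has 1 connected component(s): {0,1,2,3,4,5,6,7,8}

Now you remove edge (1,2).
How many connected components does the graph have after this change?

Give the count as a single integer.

Initial component count: 1
Remove (1,2): not a bridge. Count unchanged: 1.
  After removal, components: {0,1,2,3,4,5,6,7,8}
New component count: 1

Answer: 1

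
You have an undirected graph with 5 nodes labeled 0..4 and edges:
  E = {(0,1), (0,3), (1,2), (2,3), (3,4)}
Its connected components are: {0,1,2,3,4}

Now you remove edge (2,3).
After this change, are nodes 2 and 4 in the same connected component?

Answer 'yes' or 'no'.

Answer: yes

Derivation:
Initial components: {0,1,2,3,4}
Removing edge (2,3): not a bridge — component count unchanged at 1.
New components: {0,1,2,3,4}
Are 2 and 4 in the same component? yes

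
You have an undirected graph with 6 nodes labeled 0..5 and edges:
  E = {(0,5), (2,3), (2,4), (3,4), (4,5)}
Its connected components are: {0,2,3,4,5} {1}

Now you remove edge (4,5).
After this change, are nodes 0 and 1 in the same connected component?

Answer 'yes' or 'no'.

Initial components: {0,2,3,4,5} {1}
Removing edge (4,5): it was a bridge — component count 2 -> 3.
New components: {0,5} {1} {2,3,4}
Are 0 and 1 in the same component? no

Answer: no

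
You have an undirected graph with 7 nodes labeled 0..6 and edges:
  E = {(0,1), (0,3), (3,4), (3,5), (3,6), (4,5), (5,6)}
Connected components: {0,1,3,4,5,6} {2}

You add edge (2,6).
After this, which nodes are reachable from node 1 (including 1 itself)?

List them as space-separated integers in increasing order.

Before: nodes reachable from 1: {0,1,3,4,5,6}
Adding (2,6): merges 1's component with another. Reachability grows.
After: nodes reachable from 1: {0,1,2,3,4,5,6}

Answer: 0 1 2 3 4 5 6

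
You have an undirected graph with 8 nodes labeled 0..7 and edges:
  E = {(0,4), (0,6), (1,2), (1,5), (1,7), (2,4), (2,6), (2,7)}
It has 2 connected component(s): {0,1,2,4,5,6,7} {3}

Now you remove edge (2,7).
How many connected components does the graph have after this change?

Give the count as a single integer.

Answer: 2

Derivation:
Initial component count: 2
Remove (2,7): not a bridge. Count unchanged: 2.
  After removal, components: {0,1,2,4,5,6,7} {3}
New component count: 2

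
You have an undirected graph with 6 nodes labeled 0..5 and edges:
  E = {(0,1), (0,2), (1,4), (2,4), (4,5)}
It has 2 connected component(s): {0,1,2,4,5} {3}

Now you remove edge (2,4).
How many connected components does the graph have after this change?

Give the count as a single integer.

Initial component count: 2
Remove (2,4): not a bridge. Count unchanged: 2.
  After removal, components: {0,1,2,4,5} {3}
New component count: 2

Answer: 2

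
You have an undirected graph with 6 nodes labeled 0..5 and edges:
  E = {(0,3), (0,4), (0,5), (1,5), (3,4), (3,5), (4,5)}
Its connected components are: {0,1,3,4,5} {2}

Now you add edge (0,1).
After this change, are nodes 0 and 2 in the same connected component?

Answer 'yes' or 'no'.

Answer: no

Derivation:
Initial components: {0,1,3,4,5} {2}
Adding edge (0,1): both already in same component {0,1,3,4,5}. No change.
New components: {0,1,3,4,5} {2}
Are 0 and 2 in the same component? no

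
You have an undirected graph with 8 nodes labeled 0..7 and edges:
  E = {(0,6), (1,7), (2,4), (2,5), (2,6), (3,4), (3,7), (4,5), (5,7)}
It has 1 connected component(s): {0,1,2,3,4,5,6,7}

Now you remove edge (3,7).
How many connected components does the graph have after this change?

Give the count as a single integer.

Answer: 1

Derivation:
Initial component count: 1
Remove (3,7): not a bridge. Count unchanged: 1.
  After removal, components: {0,1,2,3,4,5,6,7}
New component count: 1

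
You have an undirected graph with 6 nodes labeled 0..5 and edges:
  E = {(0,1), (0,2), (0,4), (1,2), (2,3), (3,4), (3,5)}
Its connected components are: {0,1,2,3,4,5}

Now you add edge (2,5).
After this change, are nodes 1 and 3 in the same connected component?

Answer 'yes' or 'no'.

Answer: yes

Derivation:
Initial components: {0,1,2,3,4,5}
Adding edge (2,5): both already in same component {0,1,2,3,4,5}. No change.
New components: {0,1,2,3,4,5}
Are 1 and 3 in the same component? yes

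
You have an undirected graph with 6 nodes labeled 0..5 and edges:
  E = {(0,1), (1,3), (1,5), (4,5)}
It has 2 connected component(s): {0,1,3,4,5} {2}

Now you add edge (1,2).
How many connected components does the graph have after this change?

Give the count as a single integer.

Initial component count: 2
Add (1,2): merges two components. Count decreases: 2 -> 1.
New component count: 1

Answer: 1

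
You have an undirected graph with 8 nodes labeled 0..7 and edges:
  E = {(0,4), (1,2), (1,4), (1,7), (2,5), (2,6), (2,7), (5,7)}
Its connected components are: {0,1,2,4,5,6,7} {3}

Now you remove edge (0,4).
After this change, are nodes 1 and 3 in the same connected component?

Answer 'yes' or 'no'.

Initial components: {0,1,2,4,5,6,7} {3}
Removing edge (0,4): it was a bridge — component count 2 -> 3.
New components: {0} {1,2,4,5,6,7} {3}
Are 1 and 3 in the same component? no

Answer: no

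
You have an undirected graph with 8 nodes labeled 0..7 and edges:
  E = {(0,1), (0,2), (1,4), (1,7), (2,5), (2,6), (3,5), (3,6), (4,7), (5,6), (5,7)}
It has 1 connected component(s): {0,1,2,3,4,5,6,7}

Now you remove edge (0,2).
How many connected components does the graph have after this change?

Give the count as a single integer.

Answer: 1

Derivation:
Initial component count: 1
Remove (0,2): not a bridge. Count unchanged: 1.
  After removal, components: {0,1,2,3,4,5,6,7}
New component count: 1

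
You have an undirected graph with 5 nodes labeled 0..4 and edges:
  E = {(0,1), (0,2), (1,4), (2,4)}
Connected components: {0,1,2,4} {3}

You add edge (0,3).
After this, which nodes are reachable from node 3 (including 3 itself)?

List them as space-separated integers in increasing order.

Before: nodes reachable from 3: {3}
Adding (0,3): merges 3's component with another. Reachability grows.
After: nodes reachable from 3: {0,1,2,3,4}

Answer: 0 1 2 3 4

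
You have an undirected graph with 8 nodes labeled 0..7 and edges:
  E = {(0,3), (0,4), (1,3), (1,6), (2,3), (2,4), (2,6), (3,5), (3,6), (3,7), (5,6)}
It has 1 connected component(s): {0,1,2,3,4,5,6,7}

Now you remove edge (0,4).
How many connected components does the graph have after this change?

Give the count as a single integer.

Initial component count: 1
Remove (0,4): not a bridge. Count unchanged: 1.
  After removal, components: {0,1,2,3,4,5,6,7}
New component count: 1

Answer: 1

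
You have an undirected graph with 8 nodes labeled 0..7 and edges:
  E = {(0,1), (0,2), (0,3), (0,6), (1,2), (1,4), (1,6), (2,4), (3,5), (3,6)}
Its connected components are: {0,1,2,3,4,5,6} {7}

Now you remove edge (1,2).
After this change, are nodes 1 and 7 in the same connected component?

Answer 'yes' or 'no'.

Answer: no

Derivation:
Initial components: {0,1,2,3,4,5,6} {7}
Removing edge (1,2): not a bridge — component count unchanged at 2.
New components: {0,1,2,3,4,5,6} {7}
Are 1 and 7 in the same component? no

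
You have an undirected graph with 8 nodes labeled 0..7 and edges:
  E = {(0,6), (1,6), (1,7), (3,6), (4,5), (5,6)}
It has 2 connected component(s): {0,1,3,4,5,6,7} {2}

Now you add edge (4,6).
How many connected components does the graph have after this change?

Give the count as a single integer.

Answer: 2

Derivation:
Initial component count: 2
Add (4,6): endpoints already in same component. Count unchanged: 2.
New component count: 2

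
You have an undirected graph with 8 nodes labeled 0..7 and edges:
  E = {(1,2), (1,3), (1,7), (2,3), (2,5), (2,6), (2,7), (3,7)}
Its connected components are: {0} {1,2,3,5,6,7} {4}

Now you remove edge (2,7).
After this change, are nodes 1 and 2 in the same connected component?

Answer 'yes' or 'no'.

Initial components: {0} {1,2,3,5,6,7} {4}
Removing edge (2,7): not a bridge — component count unchanged at 3.
New components: {0} {1,2,3,5,6,7} {4}
Are 1 and 2 in the same component? yes

Answer: yes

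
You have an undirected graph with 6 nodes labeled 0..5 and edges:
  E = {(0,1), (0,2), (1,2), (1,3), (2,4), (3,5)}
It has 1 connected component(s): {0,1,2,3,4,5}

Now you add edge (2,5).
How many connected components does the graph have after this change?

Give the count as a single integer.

Answer: 1

Derivation:
Initial component count: 1
Add (2,5): endpoints already in same component. Count unchanged: 1.
New component count: 1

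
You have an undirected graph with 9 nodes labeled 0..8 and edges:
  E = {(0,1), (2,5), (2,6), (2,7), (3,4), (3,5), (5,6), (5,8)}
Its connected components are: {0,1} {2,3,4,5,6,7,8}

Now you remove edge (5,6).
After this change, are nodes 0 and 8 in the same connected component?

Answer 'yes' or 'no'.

Answer: no

Derivation:
Initial components: {0,1} {2,3,4,5,6,7,8}
Removing edge (5,6): not a bridge — component count unchanged at 2.
New components: {0,1} {2,3,4,5,6,7,8}
Are 0 and 8 in the same component? no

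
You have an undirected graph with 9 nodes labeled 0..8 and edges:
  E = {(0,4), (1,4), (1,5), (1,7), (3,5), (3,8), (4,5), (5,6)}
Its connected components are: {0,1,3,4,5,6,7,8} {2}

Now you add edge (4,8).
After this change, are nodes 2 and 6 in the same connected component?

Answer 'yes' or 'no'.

Initial components: {0,1,3,4,5,6,7,8} {2}
Adding edge (4,8): both already in same component {0,1,3,4,5,6,7,8}. No change.
New components: {0,1,3,4,5,6,7,8} {2}
Are 2 and 6 in the same component? no

Answer: no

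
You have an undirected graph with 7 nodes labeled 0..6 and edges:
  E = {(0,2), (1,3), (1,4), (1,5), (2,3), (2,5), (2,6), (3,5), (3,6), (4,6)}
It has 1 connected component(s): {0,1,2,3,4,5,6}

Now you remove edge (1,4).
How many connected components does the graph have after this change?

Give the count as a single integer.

Initial component count: 1
Remove (1,4): not a bridge. Count unchanged: 1.
  After removal, components: {0,1,2,3,4,5,6}
New component count: 1

Answer: 1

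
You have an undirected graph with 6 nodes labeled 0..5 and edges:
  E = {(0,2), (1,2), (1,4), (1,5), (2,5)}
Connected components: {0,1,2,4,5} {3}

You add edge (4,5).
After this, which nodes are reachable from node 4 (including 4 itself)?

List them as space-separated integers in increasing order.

Before: nodes reachable from 4: {0,1,2,4,5}
Adding (4,5): both endpoints already in same component. Reachability from 4 unchanged.
After: nodes reachable from 4: {0,1,2,4,5}

Answer: 0 1 2 4 5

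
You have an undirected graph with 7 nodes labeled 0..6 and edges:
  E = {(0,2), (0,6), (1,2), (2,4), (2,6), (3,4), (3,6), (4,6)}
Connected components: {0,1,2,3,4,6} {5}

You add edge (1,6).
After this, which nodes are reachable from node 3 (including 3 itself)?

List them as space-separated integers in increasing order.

Before: nodes reachable from 3: {0,1,2,3,4,6}
Adding (1,6): both endpoints already in same component. Reachability from 3 unchanged.
After: nodes reachable from 3: {0,1,2,3,4,6}

Answer: 0 1 2 3 4 6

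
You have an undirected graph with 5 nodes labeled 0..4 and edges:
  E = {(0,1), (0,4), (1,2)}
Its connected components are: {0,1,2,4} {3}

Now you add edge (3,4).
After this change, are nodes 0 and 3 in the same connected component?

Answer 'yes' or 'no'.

Answer: yes

Derivation:
Initial components: {0,1,2,4} {3}
Adding edge (3,4): merges {3} and {0,1,2,4}.
New components: {0,1,2,3,4}
Are 0 and 3 in the same component? yes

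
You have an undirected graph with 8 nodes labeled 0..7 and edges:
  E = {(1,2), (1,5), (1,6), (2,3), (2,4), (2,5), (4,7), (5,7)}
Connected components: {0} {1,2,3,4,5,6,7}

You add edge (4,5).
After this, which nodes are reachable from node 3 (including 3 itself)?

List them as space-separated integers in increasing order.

Answer: 1 2 3 4 5 6 7

Derivation:
Before: nodes reachable from 3: {1,2,3,4,5,6,7}
Adding (4,5): both endpoints already in same component. Reachability from 3 unchanged.
After: nodes reachable from 3: {1,2,3,4,5,6,7}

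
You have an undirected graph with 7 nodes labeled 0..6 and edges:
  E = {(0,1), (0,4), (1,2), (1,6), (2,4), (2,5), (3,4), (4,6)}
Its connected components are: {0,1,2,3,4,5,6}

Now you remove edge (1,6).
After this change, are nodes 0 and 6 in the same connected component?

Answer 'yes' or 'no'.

Answer: yes

Derivation:
Initial components: {0,1,2,3,4,5,6}
Removing edge (1,6): not a bridge — component count unchanged at 1.
New components: {0,1,2,3,4,5,6}
Are 0 and 6 in the same component? yes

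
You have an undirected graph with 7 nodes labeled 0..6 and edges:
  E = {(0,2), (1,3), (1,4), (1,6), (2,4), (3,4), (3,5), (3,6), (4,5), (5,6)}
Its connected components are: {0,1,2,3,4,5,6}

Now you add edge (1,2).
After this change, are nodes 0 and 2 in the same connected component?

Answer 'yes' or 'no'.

Answer: yes

Derivation:
Initial components: {0,1,2,3,4,5,6}
Adding edge (1,2): both already in same component {0,1,2,3,4,5,6}. No change.
New components: {0,1,2,3,4,5,6}
Are 0 and 2 in the same component? yes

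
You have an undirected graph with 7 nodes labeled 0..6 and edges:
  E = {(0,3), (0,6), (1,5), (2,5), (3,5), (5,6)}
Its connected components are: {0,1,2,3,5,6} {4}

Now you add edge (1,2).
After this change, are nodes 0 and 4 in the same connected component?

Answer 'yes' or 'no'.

Initial components: {0,1,2,3,5,6} {4}
Adding edge (1,2): both already in same component {0,1,2,3,5,6}. No change.
New components: {0,1,2,3,5,6} {4}
Are 0 and 4 in the same component? no

Answer: no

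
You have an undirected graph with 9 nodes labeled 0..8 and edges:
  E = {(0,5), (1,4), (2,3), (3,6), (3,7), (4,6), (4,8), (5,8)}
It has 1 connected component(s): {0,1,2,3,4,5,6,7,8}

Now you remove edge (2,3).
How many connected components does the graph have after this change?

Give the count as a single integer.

Answer: 2

Derivation:
Initial component count: 1
Remove (2,3): it was a bridge. Count increases: 1 -> 2.
  After removal, components: {0,1,3,4,5,6,7,8} {2}
New component count: 2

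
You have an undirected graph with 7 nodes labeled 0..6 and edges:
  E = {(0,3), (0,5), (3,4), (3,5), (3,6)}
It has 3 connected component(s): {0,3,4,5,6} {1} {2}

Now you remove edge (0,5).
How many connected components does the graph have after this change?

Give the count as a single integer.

Answer: 3

Derivation:
Initial component count: 3
Remove (0,5): not a bridge. Count unchanged: 3.
  After removal, components: {0,3,4,5,6} {1} {2}
New component count: 3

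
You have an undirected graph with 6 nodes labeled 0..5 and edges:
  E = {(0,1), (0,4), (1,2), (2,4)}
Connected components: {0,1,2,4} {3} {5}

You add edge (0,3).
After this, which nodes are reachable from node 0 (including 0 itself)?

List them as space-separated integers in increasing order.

Answer: 0 1 2 3 4

Derivation:
Before: nodes reachable from 0: {0,1,2,4}
Adding (0,3): merges 0's component with another. Reachability grows.
After: nodes reachable from 0: {0,1,2,3,4}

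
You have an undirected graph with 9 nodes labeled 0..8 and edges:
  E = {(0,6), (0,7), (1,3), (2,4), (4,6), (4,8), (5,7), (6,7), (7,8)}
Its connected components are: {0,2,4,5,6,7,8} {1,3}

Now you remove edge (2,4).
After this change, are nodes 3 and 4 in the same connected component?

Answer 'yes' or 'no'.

Answer: no

Derivation:
Initial components: {0,2,4,5,6,7,8} {1,3}
Removing edge (2,4): it was a bridge — component count 2 -> 3.
New components: {0,4,5,6,7,8} {1,3} {2}
Are 3 and 4 in the same component? no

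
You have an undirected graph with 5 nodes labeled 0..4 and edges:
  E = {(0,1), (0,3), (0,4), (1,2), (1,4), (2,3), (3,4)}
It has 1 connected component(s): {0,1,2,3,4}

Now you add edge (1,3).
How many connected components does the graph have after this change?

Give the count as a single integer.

Answer: 1

Derivation:
Initial component count: 1
Add (1,3): endpoints already in same component. Count unchanged: 1.
New component count: 1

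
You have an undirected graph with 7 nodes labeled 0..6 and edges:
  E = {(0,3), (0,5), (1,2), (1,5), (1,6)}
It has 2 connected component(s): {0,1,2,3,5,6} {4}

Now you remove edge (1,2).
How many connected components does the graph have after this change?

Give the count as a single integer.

Answer: 3

Derivation:
Initial component count: 2
Remove (1,2): it was a bridge. Count increases: 2 -> 3.
  After removal, components: {0,1,3,5,6} {2} {4}
New component count: 3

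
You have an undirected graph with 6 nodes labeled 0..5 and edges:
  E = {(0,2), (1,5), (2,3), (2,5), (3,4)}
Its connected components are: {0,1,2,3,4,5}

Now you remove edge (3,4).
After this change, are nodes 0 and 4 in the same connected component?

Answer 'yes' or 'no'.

Answer: no

Derivation:
Initial components: {0,1,2,3,4,5}
Removing edge (3,4): it was a bridge — component count 1 -> 2.
New components: {0,1,2,3,5} {4}
Are 0 and 4 in the same component? no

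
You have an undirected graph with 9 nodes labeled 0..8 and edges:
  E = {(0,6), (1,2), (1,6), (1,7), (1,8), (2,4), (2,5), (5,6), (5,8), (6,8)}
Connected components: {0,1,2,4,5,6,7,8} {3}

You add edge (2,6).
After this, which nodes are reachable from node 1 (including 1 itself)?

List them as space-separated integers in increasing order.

Answer: 0 1 2 4 5 6 7 8

Derivation:
Before: nodes reachable from 1: {0,1,2,4,5,6,7,8}
Adding (2,6): both endpoints already in same component. Reachability from 1 unchanged.
After: nodes reachable from 1: {0,1,2,4,5,6,7,8}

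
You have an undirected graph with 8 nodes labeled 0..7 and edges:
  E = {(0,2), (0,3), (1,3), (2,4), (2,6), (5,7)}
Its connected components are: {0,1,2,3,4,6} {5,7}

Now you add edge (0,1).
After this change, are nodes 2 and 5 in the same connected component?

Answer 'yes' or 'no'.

Initial components: {0,1,2,3,4,6} {5,7}
Adding edge (0,1): both already in same component {0,1,2,3,4,6}. No change.
New components: {0,1,2,3,4,6} {5,7}
Are 2 and 5 in the same component? no

Answer: no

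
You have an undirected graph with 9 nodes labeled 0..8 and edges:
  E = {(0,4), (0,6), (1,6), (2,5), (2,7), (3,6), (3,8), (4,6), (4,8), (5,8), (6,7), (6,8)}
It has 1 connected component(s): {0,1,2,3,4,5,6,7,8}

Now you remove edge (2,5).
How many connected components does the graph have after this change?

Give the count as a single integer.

Initial component count: 1
Remove (2,5): not a bridge. Count unchanged: 1.
  After removal, components: {0,1,2,3,4,5,6,7,8}
New component count: 1

Answer: 1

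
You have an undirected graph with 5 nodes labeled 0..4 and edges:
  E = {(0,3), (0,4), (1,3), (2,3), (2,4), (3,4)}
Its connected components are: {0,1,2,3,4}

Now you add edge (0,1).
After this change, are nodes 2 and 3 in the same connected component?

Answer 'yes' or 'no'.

Answer: yes

Derivation:
Initial components: {0,1,2,3,4}
Adding edge (0,1): both already in same component {0,1,2,3,4}. No change.
New components: {0,1,2,3,4}
Are 2 and 3 in the same component? yes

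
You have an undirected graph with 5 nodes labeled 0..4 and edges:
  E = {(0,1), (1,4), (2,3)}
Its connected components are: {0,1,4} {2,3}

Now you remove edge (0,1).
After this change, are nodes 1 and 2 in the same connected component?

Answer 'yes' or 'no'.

Answer: no

Derivation:
Initial components: {0,1,4} {2,3}
Removing edge (0,1): it was a bridge — component count 2 -> 3.
New components: {0} {1,4} {2,3}
Are 1 and 2 in the same component? no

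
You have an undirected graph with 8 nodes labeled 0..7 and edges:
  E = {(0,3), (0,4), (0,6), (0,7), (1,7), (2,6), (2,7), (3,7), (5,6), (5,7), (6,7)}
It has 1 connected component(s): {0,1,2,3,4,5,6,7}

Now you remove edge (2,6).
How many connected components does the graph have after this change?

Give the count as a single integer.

Initial component count: 1
Remove (2,6): not a bridge. Count unchanged: 1.
  After removal, components: {0,1,2,3,4,5,6,7}
New component count: 1

Answer: 1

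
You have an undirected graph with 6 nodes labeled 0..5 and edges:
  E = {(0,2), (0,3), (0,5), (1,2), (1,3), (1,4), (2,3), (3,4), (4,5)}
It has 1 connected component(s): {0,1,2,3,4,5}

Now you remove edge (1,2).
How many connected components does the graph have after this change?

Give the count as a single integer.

Initial component count: 1
Remove (1,2): not a bridge. Count unchanged: 1.
  After removal, components: {0,1,2,3,4,5}
New component count: 1

Answer: 1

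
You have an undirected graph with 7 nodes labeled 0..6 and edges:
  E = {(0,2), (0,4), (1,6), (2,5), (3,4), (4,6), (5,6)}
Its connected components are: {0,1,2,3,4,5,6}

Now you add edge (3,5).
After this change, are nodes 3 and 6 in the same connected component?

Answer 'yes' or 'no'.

Initial components: {0,1,2,3,4,5,6}
Adding edge (3,5): both already in same component {0,1,2,3,4,5,6}. No change.
New components: {0,1,2,3,4,5,6}
Are 3 and 6 in the same component? yes

Answer: yes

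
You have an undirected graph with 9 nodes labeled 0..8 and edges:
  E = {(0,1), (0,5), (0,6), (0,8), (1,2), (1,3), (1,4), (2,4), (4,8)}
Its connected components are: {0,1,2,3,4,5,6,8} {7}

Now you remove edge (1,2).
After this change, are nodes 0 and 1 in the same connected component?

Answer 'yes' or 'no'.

Answer: yes

Derivation:
Initial components: {0,1,2,3,4,5,6,8} {7}
Removing edge (1,2): not a bridge — component count unchanged at 2.
New components: {0,1,2,3,4,5,6,8} {7}
Are 0 and 1 in the same component? yes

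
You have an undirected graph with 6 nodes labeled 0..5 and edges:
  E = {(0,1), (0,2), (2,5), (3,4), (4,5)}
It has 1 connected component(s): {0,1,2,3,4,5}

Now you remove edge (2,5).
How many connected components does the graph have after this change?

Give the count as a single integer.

Initial component count: 1
Remove (2,5): it was a bridge. Count increases: 1 -> 2.
  After removal, components: {0,1,2} {3,4,5}
New component count: 2

Answer: 2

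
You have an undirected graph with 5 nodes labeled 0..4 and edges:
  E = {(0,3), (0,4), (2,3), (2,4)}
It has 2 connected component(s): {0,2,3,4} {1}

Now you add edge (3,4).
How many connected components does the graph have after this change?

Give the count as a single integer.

Answer: 2

Derivation:
Initial component count: 2
Add (3,4): endpoints already in same component. Count unchanged: 2.
New component count: 2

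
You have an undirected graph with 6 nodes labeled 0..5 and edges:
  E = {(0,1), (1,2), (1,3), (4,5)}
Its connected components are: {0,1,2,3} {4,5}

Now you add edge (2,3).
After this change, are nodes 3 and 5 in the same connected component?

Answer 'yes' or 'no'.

Initial components: {0,1,2,3} {4,5}
Adding edge (2,3): both already in same component {0,1,2,3}. No change.
New components: {0,1,2,3} {4,5}
Are 3 and 5 in the same component? no

Answer: no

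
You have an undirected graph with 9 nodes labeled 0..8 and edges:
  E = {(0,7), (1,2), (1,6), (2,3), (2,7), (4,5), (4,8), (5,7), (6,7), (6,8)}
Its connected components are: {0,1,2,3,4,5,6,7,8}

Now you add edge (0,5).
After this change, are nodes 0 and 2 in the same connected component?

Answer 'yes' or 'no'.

Initial components: {0,1,2,3,4,5,6,7,8}
Adding edge (0,5): both already in same component {0,1,2,3,4,5,6,7,8}. No change.
New components: {0,1,2,3,4,5,6,7,8}
Are 0 and 2 in the same component? yes

Answer: yes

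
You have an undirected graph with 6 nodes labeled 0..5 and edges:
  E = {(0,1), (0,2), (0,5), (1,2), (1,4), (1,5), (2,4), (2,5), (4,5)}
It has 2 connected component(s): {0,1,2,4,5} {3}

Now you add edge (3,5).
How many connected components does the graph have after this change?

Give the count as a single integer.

Answer: 1

Derivation:
Initial component count: 2
Add (3,5): merges two components. Count decreases: 2 -> 1.
New component count: 1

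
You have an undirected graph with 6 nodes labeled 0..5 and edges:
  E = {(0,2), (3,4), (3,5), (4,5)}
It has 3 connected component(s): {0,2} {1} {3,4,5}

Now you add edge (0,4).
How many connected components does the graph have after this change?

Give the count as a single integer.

Initial component count: 3
Add (0,4): merges two components. Count decreases: 3 -> 2.
New component count: 2

Answer: 2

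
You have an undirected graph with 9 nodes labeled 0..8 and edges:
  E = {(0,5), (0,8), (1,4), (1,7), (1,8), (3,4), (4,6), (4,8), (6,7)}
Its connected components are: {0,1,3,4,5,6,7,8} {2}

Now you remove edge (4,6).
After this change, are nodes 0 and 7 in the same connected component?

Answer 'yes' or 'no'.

Answer: yes

Derivation:
Initial components: {0,1,3,4,5,6,7,8} {2}
Removing edge (4,6): not a bridge — component count unchanged at 2.
New components: {0,1,3,4,5,6,7,8} {2}
Are 0 and 7 in the same component? yes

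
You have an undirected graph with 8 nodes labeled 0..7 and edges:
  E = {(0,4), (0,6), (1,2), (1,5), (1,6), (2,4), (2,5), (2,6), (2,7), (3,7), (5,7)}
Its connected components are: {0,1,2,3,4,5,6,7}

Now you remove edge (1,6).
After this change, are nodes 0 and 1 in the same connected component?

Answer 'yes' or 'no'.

Answer: yes

Derivation:
Initial components: {0,1,2,3,4,5,6,7}
Removing edge (1,6): not a bridge — component count unchanged at 1.
New components: {0,1,2,3,4,5,6,7}
Are 0 and 1 in the same component? yes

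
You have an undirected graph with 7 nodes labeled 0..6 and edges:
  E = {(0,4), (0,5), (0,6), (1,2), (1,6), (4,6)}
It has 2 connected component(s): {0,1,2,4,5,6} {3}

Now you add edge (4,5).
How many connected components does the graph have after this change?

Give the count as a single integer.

Answer: 2

Derivation:
Initial component count: 2
Add (4,5): endpoints already in same component. Count unchanged: 2.
New component count: 2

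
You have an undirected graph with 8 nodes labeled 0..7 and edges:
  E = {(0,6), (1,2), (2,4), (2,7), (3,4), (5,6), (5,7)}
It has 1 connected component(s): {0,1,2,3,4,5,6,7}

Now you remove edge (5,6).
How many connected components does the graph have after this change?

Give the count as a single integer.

Initial component count: 1
Remove (5,6): it was a bridge. Count increases: 1 -> 2.
  After removal, components: {0,6} {1,2,3,4,5,7}
New component count: 2

Answer: 2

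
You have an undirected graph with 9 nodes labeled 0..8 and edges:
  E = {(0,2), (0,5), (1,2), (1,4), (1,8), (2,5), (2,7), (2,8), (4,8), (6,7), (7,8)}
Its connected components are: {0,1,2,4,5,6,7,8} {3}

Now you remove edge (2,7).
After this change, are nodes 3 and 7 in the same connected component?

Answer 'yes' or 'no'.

Initial components: {0,1,2,4,5,6,7,8} {3}
Removing edge (2,7): not a bridge — component count unchanged at 2.
New components: {0,1,2,4,5,6,7,8} {3}
Are 3 and 7 in the same component? no

Answer: no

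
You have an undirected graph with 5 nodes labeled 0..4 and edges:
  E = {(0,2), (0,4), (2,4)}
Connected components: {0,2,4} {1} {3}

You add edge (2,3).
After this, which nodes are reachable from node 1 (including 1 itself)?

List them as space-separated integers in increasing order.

Answer: 1

Derivation:
Before: nodes reachable from 1: {1}
Adding (2,3): merges two components, but neither contains 1. Reachability from 1 unchanged.
After: nodes reachable from 1: {1}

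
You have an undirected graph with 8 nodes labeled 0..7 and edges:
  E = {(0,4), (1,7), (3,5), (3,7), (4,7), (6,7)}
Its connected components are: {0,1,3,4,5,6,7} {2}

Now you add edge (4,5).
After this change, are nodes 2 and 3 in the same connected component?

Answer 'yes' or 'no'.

Answer: no

Derivation:
Initial components: {0,1,3,4,5,6,7} {2}
Adding edge (4,5): both already in same component {0,1,3,4,5,6,7}. No change.
New components: {0,1,3,4,5,6,7} {2}
Are 2 and 3 in the same component? no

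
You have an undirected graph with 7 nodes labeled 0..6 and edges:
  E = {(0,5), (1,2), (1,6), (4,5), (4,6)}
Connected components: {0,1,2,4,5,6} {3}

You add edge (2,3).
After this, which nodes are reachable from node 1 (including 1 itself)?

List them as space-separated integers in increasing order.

Before: nodes reachable from 1: {0,1,2,4,5,6}
Adding (2,3): merges 1's component with another. Reachability grows.
After: nodes reachable from 1: {0,1,2,3,4,5,6}

Answer: 0 1 2 3 4 5 6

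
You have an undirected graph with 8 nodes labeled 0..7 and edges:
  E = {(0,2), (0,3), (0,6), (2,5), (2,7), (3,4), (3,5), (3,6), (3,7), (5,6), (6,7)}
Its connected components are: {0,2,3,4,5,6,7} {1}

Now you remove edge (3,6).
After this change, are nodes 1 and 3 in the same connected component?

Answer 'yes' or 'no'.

Initial components: {0,2,3,4,5,6,7} {1}
Removing edge (3,6): not a bridge — component count unchanged at 2.
New components: {0,2,3,4,5,6,7} {1}
Are 1 and 3 in the same component? no

Answer: no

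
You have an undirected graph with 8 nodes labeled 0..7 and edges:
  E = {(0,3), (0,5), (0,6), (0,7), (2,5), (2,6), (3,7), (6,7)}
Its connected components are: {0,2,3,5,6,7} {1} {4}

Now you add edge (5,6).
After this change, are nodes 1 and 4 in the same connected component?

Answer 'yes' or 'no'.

Answer: no

Derivation:
Initial components: {0,2,3,5,6,7} {1} {4}
Adding edge (5,6): both already in same component {0,2,3,5,6,7}. No change.
New components: {0,2,3,5,6,7} {1} {4}
Are 1 and 4 in the same component? no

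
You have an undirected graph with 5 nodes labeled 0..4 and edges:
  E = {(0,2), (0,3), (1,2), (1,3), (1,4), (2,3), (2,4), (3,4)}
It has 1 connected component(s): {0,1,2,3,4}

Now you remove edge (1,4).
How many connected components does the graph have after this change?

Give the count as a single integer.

Answer: 1

Derivation:
Initial component count: 1
Remove (1,4): not a bridge. Count unchanged: 1.
  After removal, components: {0,1,2,3,4}
New component count: 1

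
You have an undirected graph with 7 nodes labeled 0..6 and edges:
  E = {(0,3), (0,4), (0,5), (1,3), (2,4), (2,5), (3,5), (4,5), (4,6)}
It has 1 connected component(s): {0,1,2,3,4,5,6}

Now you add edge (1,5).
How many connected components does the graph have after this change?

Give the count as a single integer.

Initial component count: 1
Add (1,5): endpoints already in same component. Count unchanged: 1.
New component count: 1

Answer: 1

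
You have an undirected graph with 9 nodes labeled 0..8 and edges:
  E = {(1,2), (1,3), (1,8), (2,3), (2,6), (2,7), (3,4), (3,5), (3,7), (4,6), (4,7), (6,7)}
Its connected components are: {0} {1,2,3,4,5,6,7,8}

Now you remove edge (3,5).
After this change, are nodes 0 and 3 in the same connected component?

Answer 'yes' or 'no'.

Answer: no

Derivation:
Initial components: {0} {1,2,3,4,5,6,7,8}
Removing edge (3,5): it was a bridge — component count 2 -> 3.
New components: {0} {1,2,3,4,6,7,8} {5}
Are 0 and 3 in the same component? no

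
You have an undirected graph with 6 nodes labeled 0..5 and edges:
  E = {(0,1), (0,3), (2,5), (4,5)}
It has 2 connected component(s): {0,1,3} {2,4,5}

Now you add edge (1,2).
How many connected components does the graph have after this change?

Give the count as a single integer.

Initial component count: 2
Add (1,2): merges two components. Count decreases: 2 -> 1.
New component count: 1

Answer: 1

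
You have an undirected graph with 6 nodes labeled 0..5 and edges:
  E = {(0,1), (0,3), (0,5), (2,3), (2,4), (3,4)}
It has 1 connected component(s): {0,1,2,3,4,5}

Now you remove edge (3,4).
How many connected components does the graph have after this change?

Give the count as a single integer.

Answer: 1

Derivation:
Initial component count: 1
Remove (3,4): not a bridge. Count unchanged: 1.
  After removal, components: {0,1,2,3,4,5}
New component count: 1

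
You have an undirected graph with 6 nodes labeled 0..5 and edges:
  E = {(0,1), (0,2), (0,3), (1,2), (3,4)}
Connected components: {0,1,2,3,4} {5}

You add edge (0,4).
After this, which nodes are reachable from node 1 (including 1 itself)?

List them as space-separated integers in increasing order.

Answer: 0 1 2 3 4

Derivation:
Before: nodes reachable from 1: {0,1,2,3,4}
Adding (0,4): both endpoints already in same component. Reachability from 1 unchanged.
After: nodes reachable from 1: {0,1,2,3,4}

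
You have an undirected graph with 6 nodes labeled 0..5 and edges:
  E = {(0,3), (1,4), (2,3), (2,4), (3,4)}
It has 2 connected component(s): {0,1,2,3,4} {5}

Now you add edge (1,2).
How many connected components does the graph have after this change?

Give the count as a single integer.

Initial component count: 2
Add (1,2): endpoints already in same component. Count unchanged: 2.
New component count: 2

Answer: 2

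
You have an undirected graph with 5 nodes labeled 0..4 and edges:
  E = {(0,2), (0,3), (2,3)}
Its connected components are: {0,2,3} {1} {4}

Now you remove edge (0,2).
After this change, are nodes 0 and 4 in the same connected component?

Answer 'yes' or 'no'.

Answer: no

Derivation:
Initial components: {0,2,3} {1} {4}
Removing edge (0,2): not a bridge — component count unchanged at 3.
New components: {0,2,3} {1} {4}
Are 0 and 4 in the same component? no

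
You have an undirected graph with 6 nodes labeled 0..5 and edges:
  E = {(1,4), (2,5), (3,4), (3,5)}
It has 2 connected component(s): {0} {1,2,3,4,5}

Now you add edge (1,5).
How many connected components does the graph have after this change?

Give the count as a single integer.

Answer: 2

Derivation:
Initial component count: 2
Add (1,5): endpoints already in same component. Count unchanged: 2.
New component count: 2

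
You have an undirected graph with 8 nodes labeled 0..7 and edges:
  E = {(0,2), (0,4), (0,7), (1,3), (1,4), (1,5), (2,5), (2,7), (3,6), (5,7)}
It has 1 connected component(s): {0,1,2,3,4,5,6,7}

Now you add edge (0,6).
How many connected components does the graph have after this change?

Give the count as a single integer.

Answer: 1

Derivation:
Initial component count: 1
Add (0,6): endpoints already in same component. Count unchanged: 1.
New component count: 1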